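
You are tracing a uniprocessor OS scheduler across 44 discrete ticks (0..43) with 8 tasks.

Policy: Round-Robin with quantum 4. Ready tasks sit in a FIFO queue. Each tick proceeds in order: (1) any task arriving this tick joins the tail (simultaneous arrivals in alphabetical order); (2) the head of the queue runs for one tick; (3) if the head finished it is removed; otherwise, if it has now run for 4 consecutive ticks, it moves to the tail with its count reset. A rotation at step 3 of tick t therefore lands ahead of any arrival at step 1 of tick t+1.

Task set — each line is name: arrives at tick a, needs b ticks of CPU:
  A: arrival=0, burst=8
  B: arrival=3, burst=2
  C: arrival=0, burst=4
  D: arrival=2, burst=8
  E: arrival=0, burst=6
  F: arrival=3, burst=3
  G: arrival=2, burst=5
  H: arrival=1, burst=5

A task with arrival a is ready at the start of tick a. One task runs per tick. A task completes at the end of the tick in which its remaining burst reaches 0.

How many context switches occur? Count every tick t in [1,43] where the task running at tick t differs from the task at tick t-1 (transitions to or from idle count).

t=0: queue=[A,C,E] q_used=0 → run A
t=1: queue=[A,C,E,H] q_used=1 → run A
t=2: queue=[A,C,E,H,D,G] q_used=2 → run A
t=3: queue=[A,C,E,H,D,G,B,F] q_used=3 → run A
t=4: queue=[C,E,H,D,G,B,F,A] q_used=0 → run C
t=5: queue=[C,E,H,D,G,B,F,A] q_used=1 → run C
t=6: queue=[C,E,H,D,G,B,F,A] q_used=2 → run C
t=7: queue=[C,E,H,D,G,B,F,A] q_used=3 → run C
t=8: queue=[E,H,D,G,B,F,A] q_used=0 → run E
t=9: queue=[E,H,D,G,B,F,A] q_used=1 → run E
t=10: queue=[E,H,D,G,B,F,A] q_used=2 → run E
t=11: queue=[E,H,D,G,B,F,A] q_used=3 → run E
t=12: queue=[H,D,G,B,F,A,E] q_used=0 → run H
t=13: queue=[H,D,G,B,F,A,E] q_used=1 → run H
t=14: queue=[H,D,G,B,F,A,E] q_used=2 → run H
t=15: queue=[H,D,G,B,F,A,E] q_used=3 → run H
t=16: queue=[D,G,B,F,A,E,H] q_used=0 → run D
t=17: queue=[D,G,B,F,A,E,H] q_used=1 → run D
t=18: queue=[D,G,B,F,A,E,H] q_used=2 → run D
t=19: queue=[D,G,B,F,A,E,H] q_used=3 → run D
t=20: queue=[G,B,F,A,E,H,D] q_used=0 → run G
t=21: queue=[G,B,F,A,E,H,D] q_used=1 → run G
t=22: queue=[G,B,F,A,E,H,D] q_used=2 → run G
t=23: queue=[G,B,F,A,E,H,D] q_used=3 → run G
t=24: queue=[B,F,A,E,H,D,G] q_used=0 → run B
t=25: queue=[B,F,A,E,H,D,G] q_used=1 → run B
t=26: queue=[F,A,E,H,D,G] q_used=0 → run F
t=27: queue=[F,A,E,H,D,G] q_used=1 → run F
t=28: queue=[F,A,E,H,D,G] q_used=2 → run F
t=29: queue=[A,E,H,D,G] q_used=0 → run A
t=30: queue=[A,E,H,D,G] q_used=1 → run A
t=31: queue=[A,E,H,D,G] q_used=2 → run A
t=32: queue=[A,E,H,D,G] q_used=3 → run A
t=33: queue=[E,H,D,G] q_used=0 → run E
t=34: queue=[E,H,D,G] q_used=1 → run E
t=35: queue=[H,D,G] q_used=0 → run H
t=36: queue=[D,G] q_used=0 → run D
t=37: queue=[D,G] q_used=1 → run D
t=38: queue=[D,G] q_used=2 → run D
t=39: queue=[D,G] q_used=3 → run D
t=40: queue=[G] q_used=0 → run G
t=41: (idle)
t=42: (idle)
t=43: (idle)

context switches = 13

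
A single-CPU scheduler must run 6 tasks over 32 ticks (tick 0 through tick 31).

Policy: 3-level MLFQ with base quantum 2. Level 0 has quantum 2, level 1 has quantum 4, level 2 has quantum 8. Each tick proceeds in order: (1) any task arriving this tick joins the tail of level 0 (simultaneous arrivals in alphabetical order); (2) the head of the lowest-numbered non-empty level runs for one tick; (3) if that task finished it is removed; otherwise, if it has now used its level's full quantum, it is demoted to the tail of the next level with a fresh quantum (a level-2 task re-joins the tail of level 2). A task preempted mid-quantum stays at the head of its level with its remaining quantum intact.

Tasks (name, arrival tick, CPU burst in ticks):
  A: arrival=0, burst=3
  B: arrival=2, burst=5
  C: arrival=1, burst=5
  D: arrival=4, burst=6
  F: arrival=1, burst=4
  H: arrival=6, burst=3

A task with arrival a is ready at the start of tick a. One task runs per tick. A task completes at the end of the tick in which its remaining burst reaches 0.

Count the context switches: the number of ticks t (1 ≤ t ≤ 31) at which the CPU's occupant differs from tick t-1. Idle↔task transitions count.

context switches = 12

t=0: L0/L1/L2 = A/-/- → run A
t=1: L0/L1/L2 = ACF/-/- → run A
t=2: L0/L1/L2 = CFB/A/- → run C
t=3: L0/L1/L2 = CFB/A/- → run C
t=4: L0/L1/L2 = FBD/AC/- → run F
t=5: L0/L1/L2 = FBD/AC/- → run F
t=6: L0/L1/L2 = BDH/ACF/- → run B
t=7: L0/L1/L2 = BDH/ACF/- → run B
t=8: L0/L1/L2 = DH/ACFB/- → run D
t=9: L0/L1/L2 = DH/ACFB/- → run D
t=10: L0/L1/L2 = H/ACFBD/- → run H
t=11: L0/L1/L2 = H/ACFBD/- → run H
t=12: L0/L1/L2 = -/ACFBDH/- → run A
t=13: L0/L1/L2 = -/CFBDH/- → run C
t=14: L0/L1/L2 = -/CFBDH/- → run C
t=15: L0/L1/L2 = -/CFBDH/- → run C
t=16: L0/L1/L2 = -/FBDH/- → run F
t=17: L0/L1/L2 = -/FBDH/- → run F
t=18: L0/L1/L2 = -/BDH/- → run B
t=19: L0/L1/L2 = -/BDH/- → run B
t=20: L0/L1/L2 = -/BDH/- → run B
t=21: L0/L1/L2 = -/DH/- → run D
t=22: L0/L1/L2 = -/DH/- → run D
t=23: L0/L1/L2 = -/DH/- → run D
t=24: L0/L1/L2 = -/DH/- → run D
t=25: L0/L1/L2 = -/H/- → run H
t=26: (idle)
t=27: (idle)
t=28: (idle)
t=29: (idle)
t=30: (idle)
t=31: (idle)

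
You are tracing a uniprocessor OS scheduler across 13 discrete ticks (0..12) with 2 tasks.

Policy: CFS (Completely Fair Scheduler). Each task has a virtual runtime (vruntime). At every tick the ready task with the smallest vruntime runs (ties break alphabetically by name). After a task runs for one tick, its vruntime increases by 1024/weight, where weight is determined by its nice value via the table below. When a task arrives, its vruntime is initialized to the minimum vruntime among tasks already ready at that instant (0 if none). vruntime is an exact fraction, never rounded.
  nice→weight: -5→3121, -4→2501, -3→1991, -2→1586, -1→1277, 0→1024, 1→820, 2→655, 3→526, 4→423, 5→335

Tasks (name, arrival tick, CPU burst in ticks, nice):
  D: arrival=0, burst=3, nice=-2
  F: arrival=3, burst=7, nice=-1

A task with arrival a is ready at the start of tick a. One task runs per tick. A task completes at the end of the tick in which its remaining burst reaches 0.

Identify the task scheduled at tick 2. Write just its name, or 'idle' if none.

running at tick 2 = D

t=0: vr[D=0] → run D
t=1: vr[D=512/793] → run D
t=2: vr[D=1024/793] → run D
t=3: vr[F=0] → run F
t=4: vr[F=1024/1277] → run F
t=5: vr[F=2048/1277] → run F
t=6: vr[F=3072/1277] → run F
t=7: vr[F=4096/1277] → run F
t=8: vr[F=5120/1277] → run F
t=9: vr[F=6144/1277] → run F
t=10: (idle)
t=11: (idle)
t=12: (idle)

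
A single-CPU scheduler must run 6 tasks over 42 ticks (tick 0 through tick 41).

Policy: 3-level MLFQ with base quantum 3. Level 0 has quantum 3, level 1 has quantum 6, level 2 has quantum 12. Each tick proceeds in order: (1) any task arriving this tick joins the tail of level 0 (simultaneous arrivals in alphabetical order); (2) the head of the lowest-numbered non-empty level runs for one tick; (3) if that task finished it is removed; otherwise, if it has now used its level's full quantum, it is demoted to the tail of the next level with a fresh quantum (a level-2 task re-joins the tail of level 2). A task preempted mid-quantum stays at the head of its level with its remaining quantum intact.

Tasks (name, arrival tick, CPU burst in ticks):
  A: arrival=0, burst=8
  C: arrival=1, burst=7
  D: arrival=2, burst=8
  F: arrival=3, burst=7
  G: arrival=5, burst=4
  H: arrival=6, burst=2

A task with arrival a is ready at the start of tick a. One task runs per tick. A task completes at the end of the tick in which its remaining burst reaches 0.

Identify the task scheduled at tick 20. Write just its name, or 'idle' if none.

t=0: L0/L1/L2 = A/-/- → run A
t=1: L0/L1/L2 = AC/-/- → run A
t=2: L0/L1/L2 = ACD/-/- → run A
t=3: L0/L1/L2 = CDF/A/- → run C
t=4: L0/L1/L2 = CDF/A/- → run C
t=5: L0/L1/L2 = CDFG/A/- → run C
t=6: L0/L1/L2 = DFGH/AC/- → run D
t=7: L0/L1/L2 = DFGH/AC/- → run D
t=8: L0/L1/L2 = DFGH/AC/- → run D
t=9: L0/L1/L2 = FGH/ACD/- → run F
t=10: L0/L1/L2 = FGH/ACD/- → run F
t=11: L0/L1/L2 = FGH/ACD/- → run F
t=12: L0/L1/L2 = GH/ACDF/- → run G
t=13: L0/L1/L2 = GH/ACDF/- → run G
t=14: L0/L1/L2 = GH/ACDF/- → run G
t=15: L0/L1/L2 = H/ACDFG/- → run H
t=16: L0/L1/L2 = H/ACDFG/- → run H
t=17: L0/L1/L2 = -/ACDFG/- → run A
t=18: L0/L1/L2 = -/ACDFG/- → run A
t=19: L0/L1/L2 = -/ACDFG/- → run A
t=20: L0/L1/L2 = -/ACDFG/- → run A
t=21: L0/L1/L2 = -/ACDFG/- → run A
t=22: L0/L1/L2 = -/CDFG/- → run C
t=23: L0/L1/L2 = -/CDFG/- → run C
t=24: L0/L1/L2 = -/CDFG/- → run C
t=25: L0/L1/L2 = -/CDFG/- → run C
t=26: L0/L1/L2 = -/DFG/- → run D
t=27: L0/L1/L2 = -/DFG/- → run D
t=28: L0/L1/L2 = -/DFG/- → run D
t=29: L0/L1/L2 = -/DFG/- → run D
t=30: L0/L1/L2 = -/DFG/- → run D
t=31: L0/L1/L2 = -/FG/- → run F
t=32: L0/L1/L2 = -/FG/- → run F
t=33: L0/L1/L2 = -/FG/- → run F
t=34: L0/L1/L2 = -/FG/- → run F
t=35: L0/L1/L2 = -/G/- → run G
t=36: (idle)
t=37: (idle)
t=38: (idle)
t=39: (idle)
t=40: (idle)
t=41: (idle)

running at tick 20 = A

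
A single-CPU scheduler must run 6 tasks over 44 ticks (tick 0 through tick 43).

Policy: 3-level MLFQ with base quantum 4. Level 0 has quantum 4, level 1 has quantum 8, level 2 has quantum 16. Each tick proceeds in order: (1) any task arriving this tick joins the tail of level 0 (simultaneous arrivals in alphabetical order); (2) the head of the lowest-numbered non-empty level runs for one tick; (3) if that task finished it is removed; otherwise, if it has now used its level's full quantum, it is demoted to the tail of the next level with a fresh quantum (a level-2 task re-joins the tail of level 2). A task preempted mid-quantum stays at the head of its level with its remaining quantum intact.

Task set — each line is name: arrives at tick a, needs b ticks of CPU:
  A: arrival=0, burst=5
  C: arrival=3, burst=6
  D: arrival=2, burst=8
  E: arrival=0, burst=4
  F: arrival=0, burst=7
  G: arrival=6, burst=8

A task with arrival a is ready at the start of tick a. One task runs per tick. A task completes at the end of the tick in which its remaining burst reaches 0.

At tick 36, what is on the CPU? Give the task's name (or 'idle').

t=0: L0/L1/L2 = AEF/-/- → run A
t=1: L0/L1/L2 = AEF/-/- → run A
t=2: L0/L1/L2 = AEFD/-/- → run A
t=3: L0/L1/L2 = AEFDC/-/- → run A
t=4: L0/L1/L2 = EFDC/A/- → run E
t=5: L0/L1/L2 = EFDC/A/- → run E
t=6: L0/L1/L2 = EFDCG/A/- → run E
t=7: L0/L1/L2 = EFDCG/A/- → run E
t=8: L0/L1/L2 = FDCG/A/- → run F
t=9: L0/L1/L2 = FDCG/A/- → run F
t=10: L0/L1/L2 = FDCG/A/- → run F
t=11: L0/L1/L2 = FDCG/A/- → run F
t=12: L0/L1/L2 = DCG/AF/- → run D
t=13: L0/L1/L2 = DCG/AF/- → run D
t=14: L0/L1/L2 = DCG/AF/- → run D
t=15: L0/L1/L2 = DCG/AF/- → run D
t=16: L0/L1/L2 = CG/AFD/- → run C
t=17: L0/L1/L2 = CG/AFD/- → run C
t=18: L0/L1/L2 = CG/AFD/- → run C
t=19: L0/L1/L2 = CG/AFD/- → run C
t=20: L0/L1/L2 = G/AFDC/- → run G
t=21: L0/L1/L2 = G/AFDC/- → run G
t=22: L0/L1/L2 = G/AFDC/- → run G
t=23: L0/L1/L2 = G/AFDC/- → run G
t=24: L0/L1/L2 = -/AFDCG/- → run A
t=25: L0/L1/L2 = -/FDCG/- → run F
t=26: L0/L1/L2 = -/FDCG/- → run F
t=27: L0/L1/L2 = -/FDCG/- → run F
t=28: L0/L1/L2 = -/DCG/- → run D
t=29: L0/L1/L2 = -/DCG/- → run D
t=30: L0/L1/L2 = -/DCG/- → run D
t=31: L0/L1/L2 = -/DCG/- → run D
t=32: L0/L1/L2 = -/CG/- → run C
t=33: L0/L1/L2 = -/CG/- → run C
t=34: L0/L1/L2 = -/G/- → run G
t=35: L0/L1/L2 = -/G/- → run G
t=36: L0/L1/L2 = -/G/- → run G
t=37: L0/L1/L2 = -/G/- → run G
t=38: (idle)
t=39: (idle)
t=40: (idle)
t=41: (idle)
t=42: (idle)
t=43: (idle)

running at tick 36 = G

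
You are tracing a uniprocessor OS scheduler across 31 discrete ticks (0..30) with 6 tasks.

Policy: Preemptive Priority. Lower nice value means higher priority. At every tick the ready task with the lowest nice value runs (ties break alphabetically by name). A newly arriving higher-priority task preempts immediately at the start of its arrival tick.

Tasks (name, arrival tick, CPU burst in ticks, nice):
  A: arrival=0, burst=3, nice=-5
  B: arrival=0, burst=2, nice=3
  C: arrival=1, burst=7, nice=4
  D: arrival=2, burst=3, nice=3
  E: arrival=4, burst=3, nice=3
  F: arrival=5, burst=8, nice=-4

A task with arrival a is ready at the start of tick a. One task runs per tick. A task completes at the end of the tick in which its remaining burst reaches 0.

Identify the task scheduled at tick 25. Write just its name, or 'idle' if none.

running at tick 25 = C

t=0: ready={A,B} → run A
t=1: ready={A,B,C} → run A
t=2: ready={A,B,C,D} → run A
t=3: ready={B,C,D} → run B
t=4: ready={B,C,D,E} → run B
t=5: ready={C,D,E,F} → run F
t=6: ready={C,D,E,F} → run F
t=7: ready={C,D,E,F} → run F
t=8: ready={C,D,E,F} → run F
t=9: ready={C,D,E,F} → run F
t=10: ready={C,D,E,F} → run F
t=11: ready={C,D,E,F} → run F
t=12: ready={C,D,E,F} → run F
t=13: ready={C,D,E} → run D
t=14: ready={C,D,E} → run D
t=15: ready={C,D,E} → run D
t=16: ready={C,E} → run E
t=17: ready={C,E} → run E
t=18: ready={C,E} → run E
t=19: ready={C} → run C
t=20: ready={C} → run C
t=21: ready={C} → run C
t=22: ready={C} → run C
t=23: ready={C} → run C
t=24: ready={C} → run C
t=25: ready={C} → run C
t=26: (idle)
t=27: (idle)
t=28: (idle)
t=29: (idle)
t=30: (idle)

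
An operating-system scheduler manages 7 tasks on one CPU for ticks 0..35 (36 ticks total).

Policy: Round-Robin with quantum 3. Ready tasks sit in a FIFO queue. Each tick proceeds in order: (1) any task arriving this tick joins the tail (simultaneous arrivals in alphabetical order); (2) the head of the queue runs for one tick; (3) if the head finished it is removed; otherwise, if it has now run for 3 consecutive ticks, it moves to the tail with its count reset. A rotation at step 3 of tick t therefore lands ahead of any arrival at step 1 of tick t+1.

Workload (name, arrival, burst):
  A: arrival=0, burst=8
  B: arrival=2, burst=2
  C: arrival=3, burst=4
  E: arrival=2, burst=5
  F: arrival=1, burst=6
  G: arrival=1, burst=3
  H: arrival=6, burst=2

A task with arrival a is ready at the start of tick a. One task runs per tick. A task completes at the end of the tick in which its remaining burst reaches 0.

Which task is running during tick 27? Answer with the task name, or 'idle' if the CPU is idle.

running at tick 27 = A

t=0: queue=[A] q_used=0 → run A
t=1: queue=[A,F,G] q_used=1 → run A
t=2: queue=[A,F,G,B,E] q_used=2 → run A
t=3: queue=[F,G,B,E,A,C] q_used=0 → run F
t=4: queue=[F,G,B,E,A,C] q_used=1 → run F
t=5: queue=[F,G,B,E,A,C] q_used=2 → run F
t=6: queue=[G,B,E,A,C,F,H] q_used=0 → run G
t=7: queue=[G,B,E,A,C,F,H] q_used=1 → run G
t=8: queue=[G,B,E,A,C,F,H] q_used=2 → run G
t=9: queue=[B,E,A,C,F,H] q_used=0 → run B
t=10: queue=[B,E,A,C,F,H] q_used=1 → run B
t=11: queue=[E,A,C,F,H] q_used=0 → run E
t=12: queue=[E,A,C,F,H] q_used=1 → run E
t=13: queue=[E,A,C,F,H] q_used=2 → run E
t=14: queue=[A,C,F,H,E] q_used=0 → run A
t=15: queue=[A,C,F,H,E] q_used=1 → run A
t=16: queue=[A,C,F,H,E] q_used=2 → run A
t=17: queue=[C,F,H,E,A] q_used=0 → run C
t=18: queue=[C,F,H,E,A] q_used=1 → run C
t=19: queue=[C,F,H,E,A] q_used=2 → run C
t=20: queue=[F,H,E,A,C] q_used=0 → run F
t=21: queue=[F,H,E,A,C] q_used=1 → run F
t=22: queue=[F,H,E,A,C] q_used=2 → run F
t=23: queue=[H,E,A,C] q_used=0 → run H
t=24: queue=[H,E,A,C] q_used=1 → run H
t=25: queue=[E,A,C] q_used=0 → run E
t=26: queue=[E,A,C] q_used=1 → run E
t=27: queue=[A,C] q_used=0 → run A
t=28: queue=[A,C] q_used=1 → run A
t=29: queue=[C] q_used=0 → run C
t=30: (idle)
t=31: (idle)
t=32: (idle)
t=33: (idle)
t=34: (idle)
t=35: (idle)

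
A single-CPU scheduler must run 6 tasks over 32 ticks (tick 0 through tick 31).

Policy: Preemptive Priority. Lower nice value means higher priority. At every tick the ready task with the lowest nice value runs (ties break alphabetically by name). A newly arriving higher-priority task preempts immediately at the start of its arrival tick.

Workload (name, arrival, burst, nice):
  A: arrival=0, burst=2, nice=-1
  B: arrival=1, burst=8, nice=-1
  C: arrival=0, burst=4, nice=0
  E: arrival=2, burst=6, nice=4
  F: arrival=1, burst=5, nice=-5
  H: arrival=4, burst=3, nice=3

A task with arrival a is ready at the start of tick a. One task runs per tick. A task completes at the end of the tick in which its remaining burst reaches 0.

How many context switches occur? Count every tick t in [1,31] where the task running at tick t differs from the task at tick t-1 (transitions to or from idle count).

t=0: ready={A,C} → run A
t=1: ready={A,B,C,F} → run F
t=2: ready={A,B,C,E,F} → run F
t=3: ready={A,B,C,E,F} → run F
t=4: ready={A,B,C,E,F,H} → run F
t=5: ready={A,B,C,E,F,H} → run F
t=6: ready={A,B,C,E,H} → run A
t=7: ready={B,C,E,H} → run B
t=8: ready={B,C,E,H} → run B
t=9: ready={B,C,E,H} → run B
t=10: ready={B,C,E,H} → run B
t=11: ready={B,C,E,H} → run B
t=12: ready={B,C,E,H} → run B
t=13: ready={B,C,E,H} → run B
t=14: ready={B,C,E,H} → run B
t=15: ready={C,E,H} → run C
t=16: ready={C,E,H} → run C
t=17: ready={C,E,H} → run C
t=18: ready={C,E,H} → run C
t=19: ready={E,H} → run H
t=20: ready={E,H} → run H
t=21: ready={E,H} → run H
t=22: ready={E} → run E
t=23: ready={E} → run E
t=24: ready={E} → run E
t=25: ready={E} → run E
t=26: ready={E} → run E
t=27: ready={E} → run E
t=28: (idle)
t=29: (idle)
t=30: (idle)
t=31: (idle)

context switches = 7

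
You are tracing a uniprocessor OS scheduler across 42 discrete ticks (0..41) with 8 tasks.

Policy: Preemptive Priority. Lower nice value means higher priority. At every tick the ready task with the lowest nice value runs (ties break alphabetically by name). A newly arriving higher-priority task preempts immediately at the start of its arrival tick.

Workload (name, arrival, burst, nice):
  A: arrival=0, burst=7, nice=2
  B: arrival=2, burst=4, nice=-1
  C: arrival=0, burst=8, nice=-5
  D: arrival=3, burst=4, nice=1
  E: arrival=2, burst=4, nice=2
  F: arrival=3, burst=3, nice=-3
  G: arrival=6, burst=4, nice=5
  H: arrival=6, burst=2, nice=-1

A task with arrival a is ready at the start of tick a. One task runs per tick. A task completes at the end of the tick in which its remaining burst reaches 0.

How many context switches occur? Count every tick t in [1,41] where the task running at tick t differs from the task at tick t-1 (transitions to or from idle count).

t=0: ready={A,C} → run C
t=1: ready={A,C} → run C
t=2: ready={A,B,C,E} → run C
t=3: ready={A,B,C,D,E,F} → run C
t=4: ready={A,B,C,D,E,F} → run C
t=5: ready={A,B,C,D,E,F} → run C
t=6: ready={A,B,C,D,E,F,G,H} → run C
t=7: ready={A,B,C,D,E,F,G,H} → run C
t=8: ready={A,B,D,E,F,G,H} → run F
t=9: ready={A,B,D,E,F,G,H} → run F
t=10: ready={A,B,D,E,F,G,H} → run F
t=11: ready={A,B,D,E,G,H} → run B
t=12: ready={A,B,D,E,G,H} → run B
t=13: ready={A,B,D,E,G,H} → run B
t=14: ready={A,B,D,E,G,H} → run B
t=15: ready={A,D,E,G,H} → run H
t=16: ready={A,D,E,G,H} → run H
t=17: ready={A,D,E,G} → run D
t=18: ready={A,D,E,G} → run D
t=19: ready={A,D,E,G} → run D
t=20: ready={A,D,E,G} → run D
t=21: ready={A,E,G} → run A
t=22: ready={A,E,G} → run A
t=23: ready={A,E,G} → run A
t=24: ready={A,E,G} → run A
t=25: ready={A,E,G} → run A
t=26: ready={A,E,G} → run A
t=27: ready={A,E,G} → run A
t=28: ready={E,G} → run E
t=29: ready={E,G} → run E
t=30: ready={E,G} → run E
t=31: ready={E,G} → run E
t=32: ready={G} → run G
t=33: ready={G} → run G
t=34: ready={G} → run G
t=35: ready={G} → run G
t=36: (idle)
t=37: (idle)
t=38: (idle)
t=39: (idle)
t=40: (idle)
t=41: (idle)

context switches = 8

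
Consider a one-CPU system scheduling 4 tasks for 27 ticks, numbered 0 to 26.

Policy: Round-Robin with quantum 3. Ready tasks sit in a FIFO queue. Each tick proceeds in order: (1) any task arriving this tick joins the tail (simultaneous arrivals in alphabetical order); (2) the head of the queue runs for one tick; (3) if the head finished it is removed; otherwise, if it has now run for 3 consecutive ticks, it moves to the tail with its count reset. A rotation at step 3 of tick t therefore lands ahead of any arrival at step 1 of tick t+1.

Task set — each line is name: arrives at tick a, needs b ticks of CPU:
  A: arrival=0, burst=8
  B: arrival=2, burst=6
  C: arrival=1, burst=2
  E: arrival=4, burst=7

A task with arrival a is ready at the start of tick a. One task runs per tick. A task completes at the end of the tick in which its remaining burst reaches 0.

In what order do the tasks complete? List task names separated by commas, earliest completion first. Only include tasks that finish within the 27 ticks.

t=0: queue=[A] q_used=0 → run A
t=1: queue=[A,C] q_used=1 → run A
t=2: queue=[A,C,B] q_used=2 → run A
t=3: queue=[C,B,A] q_used=0 → run C
t=4: queue=[C,B,A,E] q_used=1 → run C
t=5: queue=[B,A,E] q_used=0 → run B
t=6: queue=[B,A,E] q_used=1 → run B
t=7: queue=[B,A,E] q_used=2 → run B
t=8: queue=[A,E,B] q_used=0 → run A
t=9: queue=[A,E,B] q_used=1 → run A
t=10: queue=[A,E,B] q_used=2 → run A
t=11: queue=[E,B,A] q_used=0 → run E
t=12: queue=[E,B,A] q_used=1 → run E
t=13: queue=[E,B,A] q_used=2 → run E
t=14: queue=[B,A,E] q_used=0 → run B
t=15: queue=[B,A,E] q_used=1 → run B
t=16: queue=[B,A,E] q_used=2 → run B
t=17: queue=[A,E] q_used=0 → run A
t=18: queue=[A,E] q_used=1 → run A
t=19: queue=[E] q_used=0 → run E
t=20: queue=[E] q_used=1 → run E
t=21: queue=[E] q_used=2 → run E
t=22: queue=[E] q_used=0 → run E
t=23: (idle)
t=24: (idle)
t=25: (idle)
t=26: (idle)

completion order = C, B, A, E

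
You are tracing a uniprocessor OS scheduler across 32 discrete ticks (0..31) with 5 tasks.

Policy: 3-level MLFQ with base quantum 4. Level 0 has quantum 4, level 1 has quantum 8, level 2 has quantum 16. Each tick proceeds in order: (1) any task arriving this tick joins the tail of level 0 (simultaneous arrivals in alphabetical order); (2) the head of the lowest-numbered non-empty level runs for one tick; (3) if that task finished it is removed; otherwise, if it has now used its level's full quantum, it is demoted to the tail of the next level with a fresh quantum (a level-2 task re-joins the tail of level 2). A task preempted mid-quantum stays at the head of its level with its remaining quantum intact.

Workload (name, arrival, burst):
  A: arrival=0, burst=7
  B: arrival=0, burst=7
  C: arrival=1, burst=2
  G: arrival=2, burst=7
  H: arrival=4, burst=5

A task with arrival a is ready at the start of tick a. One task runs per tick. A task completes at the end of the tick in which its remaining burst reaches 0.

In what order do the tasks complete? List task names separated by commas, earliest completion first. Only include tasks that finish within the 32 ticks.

completion order = C, A, B, G, H

t=0: L0/L1/L2 = AB/-/- → run A
t=1: L0/L1/L2 = ABC/-/- → run A
t=2: L0/L1/L2 = ABCG/-/- → run A
t=3: L0/L1/L2 = ABCG/-/- → run A
t=4: L0/L1/L2 = BCGH/A/- → run B
t=5: L0/L1/L2 = BCGH/A/- → run B
t=6: L0/L1/L2 = BCGH/A/- → run B
t=7: L0/L1/L2 = BCGH/A/- → run B
t=8: L0/L1/L2 = CGH/AB/- → run C
t=9: L0/L1/L2 = CGH/AB/- → run C
t=10: L0/L1/L2 = GH/AB/- → run G
t=11: L0/L1/L2 = GH/AB/- → run G
t=12: L0/L1/L2 = GH/AB/- → run G
t=13: L0/L1/L2 = GH/AB/- → run G
t=14: L0/L1/L2 = H/ABG/- → run H
t=15: L0/L1/L2 = H/ABG/- → run H
t=16: L0/L1/L2 = H/ABG/- → run H
t=17: L0/L1/L2 = H/ABG/- → run H
t=18: L0/L1/L2 = -/ABGH/- → run A
t=19: L0/L1/L2 = -/ABGH/- → run A
t=20: L0/L1/L2 = -/ABGH/- → run A
t=21: L0/L1/L2 = -/BGH/- → run B
t=22: L0/L1/L2 = -/BGH/- → run B
t=23: L0/L1/L2 = -/BGH/- → run B
t=24: L0/L1/L2 = -/GH/- → run G
t=25: L0/L1/L2 = -/GH/- → run G
t=26: L0/L1/L2 = -/GH/- → run G
t=27: L0/L1/L2 = -/H/- → run H
t=28: (idle)
t=29: (idle)
t=30: (idle)
t=31: (idle)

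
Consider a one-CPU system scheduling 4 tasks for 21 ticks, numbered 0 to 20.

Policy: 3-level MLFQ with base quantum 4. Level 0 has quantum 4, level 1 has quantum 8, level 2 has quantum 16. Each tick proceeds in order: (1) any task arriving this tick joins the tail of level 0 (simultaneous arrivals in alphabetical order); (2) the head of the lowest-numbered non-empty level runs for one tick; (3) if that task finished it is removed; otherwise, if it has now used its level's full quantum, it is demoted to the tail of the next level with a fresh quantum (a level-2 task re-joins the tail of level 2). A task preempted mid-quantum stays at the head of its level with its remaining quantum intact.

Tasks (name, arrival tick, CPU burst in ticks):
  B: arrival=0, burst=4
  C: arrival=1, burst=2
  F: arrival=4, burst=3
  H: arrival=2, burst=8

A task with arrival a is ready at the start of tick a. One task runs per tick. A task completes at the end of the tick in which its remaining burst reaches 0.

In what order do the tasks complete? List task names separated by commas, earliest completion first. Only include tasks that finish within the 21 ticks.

completion order = B, C, F, H

t=0: L0/L1/L2 = B/-/- → run B
t=1: L0/L1/L2 = BC/-/- → run B
t=2: L0/L1/L2 = BCH/-/- → run B
t=3: L0/L1/L2 = BCH/-/- → run B
t=4: L0/L1/L2 = CHF/-/- → run C
t=5: L0/L1/L2 = CHF/-/- → run C
t=6: L0/L1/L2 = HF/-/- → run H
t=7: L0/L1/L2 = HF/-/- → run H
t=8: L0/L1/L2 = HF/-/- → run H
t=9: L0/L1/L2 = HF/-/- → run H
t=10: L0/L1/L2 = F/H/- → run F
t=11: L0/L1/L2 = F/H/- → run F
t=12: L0/L1/L2 = F/H/- → run F
t=13: L0/L1/L2 = -/H/- → run H
t=14: L0/L1/L2 = -/H/- → run H
t=15: L0/L1/L2 = -/H/- → run H
t=16: L0/L1/L2 = -/H/- → run H
t=17: (idle)
t=18: (idle)
t=19: (idle)
t=20: (idle)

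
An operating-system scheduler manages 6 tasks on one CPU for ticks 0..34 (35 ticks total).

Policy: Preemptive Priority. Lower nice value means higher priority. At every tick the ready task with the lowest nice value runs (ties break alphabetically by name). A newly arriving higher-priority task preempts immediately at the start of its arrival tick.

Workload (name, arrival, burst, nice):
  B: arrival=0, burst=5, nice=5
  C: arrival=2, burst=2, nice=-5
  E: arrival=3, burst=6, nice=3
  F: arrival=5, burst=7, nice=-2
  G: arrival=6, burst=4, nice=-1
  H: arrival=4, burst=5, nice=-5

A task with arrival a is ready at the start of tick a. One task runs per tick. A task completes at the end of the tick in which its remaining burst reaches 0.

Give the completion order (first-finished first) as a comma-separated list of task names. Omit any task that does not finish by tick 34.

completion order = C, H, F, G, E, B

t=0: ready={B} → run B
t=1: ready={B} → run B
t=2: ready={B,C} → run C
t=3: ready={B,C,E} → run C
t=4: ready={B,E,H} → run H
t=5: ready={B,E,F,H} → run H
t=6: ready={B,E,F,G,H} → run H
t=7: ready={B,E,F,G,H} → run H
t=8: ready={B,E,F,G,H} → run H
t=9: ready={B,E,F,G} → run F
t=10: ready={B,E,F,G} → run F
t=11: ready={B,E,F,G} → run F
t=12: ready={B,E,F,G} → run F
t=13: ready={B,E,F,G} → run F
t=14: ready={B,E,F,G} → run F
t=15: ready={B,E,F,G} → run F
t=16: ready={B,E,G} → run G
t=17: ready={B,E,G} → run G
t=18: ready={B,E,G} → run G
t=19: ready={B,E,G} → run G
t=20: ready={B,E} → run E
t=21: ready={B,E} → run E
t=22: ready={B,E} → run E
t=23: ready={B,E} → run E
t=24: ready={B,E} → run E
t=25: ready={B,E} → run E
t=26: ready={B} → run B
t=27: ready={B} → run B
t=28: ready={B} → run B
t=29: (idle)
t=30: (idle)
t=31: (idle)
t=32: (idle)
t=33: (idle)
t=34: (idle)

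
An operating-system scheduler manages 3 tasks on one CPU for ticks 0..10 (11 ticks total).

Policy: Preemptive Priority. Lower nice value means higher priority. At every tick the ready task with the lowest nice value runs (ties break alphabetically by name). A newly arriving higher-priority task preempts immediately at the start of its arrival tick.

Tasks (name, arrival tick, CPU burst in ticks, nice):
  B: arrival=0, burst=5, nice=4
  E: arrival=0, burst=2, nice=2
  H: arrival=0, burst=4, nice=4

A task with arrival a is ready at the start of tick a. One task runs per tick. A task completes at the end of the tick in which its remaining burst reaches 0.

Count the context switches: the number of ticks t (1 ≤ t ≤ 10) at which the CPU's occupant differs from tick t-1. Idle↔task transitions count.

context switches = 2

t=0: ready={B,E,H} → run E
t=1: ready={B,E,H} → run E
t=2: ready={B,H} → run B
t=3: ready={B,H} → run B
t=4: ready={B,H} → run B
t=5: ready={B,H} → run B
t=6: ready={B,H} → run B
t=7: ready={H} → run H
t=8: ready={H} → run H
t=9: ready={H} → run H
t=10: ready={H} → run H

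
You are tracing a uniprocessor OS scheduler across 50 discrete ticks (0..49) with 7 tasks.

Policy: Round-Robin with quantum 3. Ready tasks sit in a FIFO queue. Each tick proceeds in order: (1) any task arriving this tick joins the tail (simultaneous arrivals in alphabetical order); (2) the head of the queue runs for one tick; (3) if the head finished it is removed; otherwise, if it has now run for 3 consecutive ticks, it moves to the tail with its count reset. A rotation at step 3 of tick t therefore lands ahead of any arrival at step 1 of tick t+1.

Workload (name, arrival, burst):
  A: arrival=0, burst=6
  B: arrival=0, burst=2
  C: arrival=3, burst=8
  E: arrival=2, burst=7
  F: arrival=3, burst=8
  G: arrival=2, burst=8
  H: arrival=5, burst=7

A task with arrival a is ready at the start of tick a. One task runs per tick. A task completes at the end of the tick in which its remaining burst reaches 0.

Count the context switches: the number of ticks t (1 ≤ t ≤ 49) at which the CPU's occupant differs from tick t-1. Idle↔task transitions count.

context switches = 18

t=0: queue=[A,B] q_used=0 → run A
t=1: queue=[A,B] q_used=1 → run A
t=2: queue=[A,B,E,G] q_used=2 → run A
t=3: queue=[B,E,G,A,C,F] q_used=0 → run B
t=4: queue=[B,E,G,A,C,F] q_used=1 → run B
t=5: queue=[E,G,A,C,F,H] q_used=0 → run E
t=6: queue=[E,G,A,C,F,H] q_used=1 → run E
t=7: queue=[E,G,A,C,F,H] q_used=2 → run E
t=8: queue=[G,A,C,F,H,E] q_used=0 → run G
t=9: queue=[G,A,C,F,H,E] q_used=1 → run G
t=10: queue=[G,A,C,F,H,E] q_used=2 → run G
t=11: queue=[A,C,F,H,E,G] q_used=0 → run A
t=12: queue=[A,C,F,H,E,G] q_used=1 → run A
t=13: queue=[A,C,F,H,E,G] q_used=2 → run A
t=14: queue=[C,F,H,E,G] q_used=0 → run C
t=15: queue=[C,F,H,E,G] q_used=1 → run C
t=16: queue=[C,F,H,E,G] q_used=2 → run C
t=17: queue=[F,H,E,G,C] q_used=0 → run F
t=18: queue=[F,H,E,G,C] q_used=1 → run F
t=19: queue=[F,H,E,G,C] q_used=2 → run F
t=20: queue=[H,E,G,C,F] q_used=0 → run H
t=21: queue=[H,E,G,C,F] q_used=1 → run H
t=22: queue=[H,E,G,C,F] q_used=2 → run H
t=23: queue=[E,G,C,F,H] q_used=0 → run E
t=24: queue=[E,G,C,F,H] q_used=1 → run E
t=25: queue=[E,G,C,F,H] q_used=2 → run E
t=26: queue=[G,C,F,H,E] q_used=0 → run G
t=27: queue=[G,C,F,H,E] q_used=1 → run G
t=28: queue=[G,C,F,H,E] q_used=2 → run G
t=29: queue=[C,F,H,E,G] q_used=0 → run C
t=30: queue=[C,F,H,E,G] q_used=1 → run C
t=31: queue=[C,F,H,E,G] q_used=2 → run C
t=32: queue=[F,H,E,G,C] q_used=0 → run F
t=33: queue=[F,H,E,G,C] q_used=1 → run F
t=34: queue=[F,H,E,G,C] q_used=2 → run F
t=35: queue=[H,E,G,C,F] q_used=0 → run H
t=36: queue=[H,E,G,C,F] q_used=1 → run H
t=37: queue=[H,E,G,C,F] q_used=2 → run H
t=38: queue=[E,G,C,F,H] q_used=0 → run E
t=39: queue=[G,C,F,H] q_used=0 → run G
t=40: queue=[G,C,F,H] q_used=1 → run G
t=41: queue=[C,F,H] q_used=0 → run C
t=42: queue=[C,F,H] q_used=1 → run C
t=43: queue=[F,H] q_used=0 → run F
t=44: queue=[F,H] q_used=1 → run F
t=45: queue=[H] q_used=0 → run H
t=46: (idle)
t=47: (idle)
t=48: (idle)
t=49: (idle)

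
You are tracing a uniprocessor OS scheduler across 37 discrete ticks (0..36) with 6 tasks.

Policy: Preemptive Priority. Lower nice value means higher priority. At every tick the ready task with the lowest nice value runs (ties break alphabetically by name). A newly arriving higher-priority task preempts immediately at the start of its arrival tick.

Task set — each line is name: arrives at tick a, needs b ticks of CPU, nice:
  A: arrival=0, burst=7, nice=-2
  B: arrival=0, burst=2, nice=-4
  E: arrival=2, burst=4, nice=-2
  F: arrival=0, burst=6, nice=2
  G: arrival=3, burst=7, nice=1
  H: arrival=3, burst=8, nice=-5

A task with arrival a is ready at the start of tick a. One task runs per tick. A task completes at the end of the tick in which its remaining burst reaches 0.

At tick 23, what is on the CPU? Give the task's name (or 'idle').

t=0: ready={A,B,F} → run B
t=1: ready={A,B,F} → run B
t=2: ready={A,E,F} → run A
t=3: ready={A,E,F,G,H} → run H
t=4: ready={A,E,F,G,H} → run H
t=5: ready={A,E,F,G,H} → run H
t=6: ready={A,E,F,G,H} → run H
t=7: ready={A,E,F,G,H} → run H
t=8: ready={A,E,F,G,H} → run H
t=9: ready={A,E,F,G,H} → run H
t=10: ready={A,E,F,G,H} → run H
t=11: ready={A,E,F,G} → run A
t=12: ready={A,E,F,G} → run A
t=13: ready={A,E,F,G} → run A
t=14: ready={A,E,F,G} → run A
t=15: ready={A,E,F,G} → run A
t=16: ready={A,E,F,G} → run A
t=17: ready={E,F,G} → run E
t=18: ready={E,F,G} → run E
t=19: ready={E,F,G} → run E
t=20: ready={E,F,G} → run E
t=21: ready={F,G} → run G
t=22: ready={F,G} → run G
t=23: ready={F,G} → run G
t=24: ready={F,G} → run G
t=25: ready={F,G} → run G
t=26: ready={F,G} → run G
t=27: ready={F,G} → run G
t=28: ready={F} → run F
t=29: ready={F} → run F
t=30: ready={F} → run F
t=31: ready={F} → run F
t=32: ready={F} → run F
t=33: ready={F} → run F
t=34: (idle)
t=35: (idle)
t=36: (idle)

running at tick 23 = G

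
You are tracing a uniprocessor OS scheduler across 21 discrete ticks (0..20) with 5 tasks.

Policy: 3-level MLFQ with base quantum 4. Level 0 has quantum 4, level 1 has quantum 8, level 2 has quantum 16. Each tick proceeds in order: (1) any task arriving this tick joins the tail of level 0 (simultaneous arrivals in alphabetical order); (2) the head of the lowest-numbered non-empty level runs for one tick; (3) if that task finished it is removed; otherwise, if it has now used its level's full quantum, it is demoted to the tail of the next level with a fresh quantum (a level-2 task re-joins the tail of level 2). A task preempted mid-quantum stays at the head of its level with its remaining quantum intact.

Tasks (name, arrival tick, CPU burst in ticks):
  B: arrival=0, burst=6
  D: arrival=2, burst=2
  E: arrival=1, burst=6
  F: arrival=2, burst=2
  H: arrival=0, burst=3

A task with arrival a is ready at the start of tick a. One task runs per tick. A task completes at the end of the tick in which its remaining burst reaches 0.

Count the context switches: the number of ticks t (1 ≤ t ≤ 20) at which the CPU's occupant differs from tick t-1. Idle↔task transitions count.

t=0: L0/L1/L2 = BH/-/- → run B
t=1: L0/L1/L2 = BHE/-/- → run B
t=2: L0/L1/L2 = BHEDF/-/- → run B
t=3: L0/L1/L2 = BHEDF/-/- → run B
t=4: L0/L1/L2 = HEDF/B/- → run H
t=5: L0/L1/L2 = HEDF/B/- → run H
t=6: L0/L1/L2 = HEDF/B/- → run H
t=7: L0/L1/L2 = EDF/B/- → run E
t=8: L0/L1/L2 = EDF/B/- → run E
t=9: L0/L1/L2 = EDF/B/- → run E
t=10: L0/L1/L2 = EDF/B/- → run E
t=11: L0/L1/L2 = DF/BE/- → run D
t=12: L0/L1/L2 = DF/BE/- → run D
t=13: L0/L1/L2 = F/BE/- → run F
t=14: L0/L1/L2 = F/BE/- → run F
t=15: L0/L1/L2 = -/BE/- → run B
t=16: L0/L1/L2 = -/BE/- → run B
t=17: L0/L1/L2 = -/E/- → run E
t=18: L0/L1/L2 = -/E/- → run E
t=19: (idle)
t=20: (idle)

context switches = 7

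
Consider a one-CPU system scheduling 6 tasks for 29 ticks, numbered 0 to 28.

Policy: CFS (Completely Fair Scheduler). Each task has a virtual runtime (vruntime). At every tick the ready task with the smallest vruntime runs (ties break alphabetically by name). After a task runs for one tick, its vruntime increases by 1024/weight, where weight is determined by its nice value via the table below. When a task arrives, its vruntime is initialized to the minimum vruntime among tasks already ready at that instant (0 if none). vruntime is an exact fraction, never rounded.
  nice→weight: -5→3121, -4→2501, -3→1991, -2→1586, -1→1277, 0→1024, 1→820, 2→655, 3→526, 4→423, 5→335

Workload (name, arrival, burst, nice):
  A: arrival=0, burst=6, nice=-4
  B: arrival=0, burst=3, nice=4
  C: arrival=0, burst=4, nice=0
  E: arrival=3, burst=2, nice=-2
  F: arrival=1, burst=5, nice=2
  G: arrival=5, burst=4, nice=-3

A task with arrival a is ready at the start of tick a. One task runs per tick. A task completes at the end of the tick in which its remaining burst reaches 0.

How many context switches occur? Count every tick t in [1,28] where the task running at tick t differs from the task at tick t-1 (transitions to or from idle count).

t=0: vr[A=0 B=0 C=0] → run A
t=1: vr[A=1024/2501 B=0 C=0 F=0] → run B
t=2: vr[A=1024/2501 B=1024/423 C=0 F=0] → run C
t=3: vr[A=1024/2501 B=1024/423 C=1 E=0 F=0] → run E
t=4: vr[A=1024/2501 B=1024/423 C=1 E=512/793 F=0] → run F
t=5: vr[A=1024/2501 B=1024/423 C=1 E=512/793 F=1024/655 G=1024/2501] → run A
t=6: vr[A=2048/2501 B=1024/423 C=1 E=512/793 F=1024/655 G=1024/2501] → run G
t=7: vr[A=2048/2501 B=1024/423 C=1 E=512/793 F=1024/655 G=4599808/4979491] → run E
t=8: vr[A=2048/2501 B=1024/423 C=1 F=1024/655 G=4599808/4979491] → run A
t=9: vr[A=3072/2501 B=1024/423 C=1 F=1024/655 G=4599808/4979491] → run G
t=10: vr[A=3072/2501 B=1024/423 C=1 F=1024/655 G=7160832/4979491] → run C
t=11: vr[A=3072/2501 B=1024/423 C=2 F=1024/655 G=7160832/4979491] → run A
t=12: vr[A=4096/2501 B=1024/423 C=2 F=1024/655 G=7160832/4979491] → run G
t=13: vr[A=4096/2501 B=1024/423 C=2 F=1024/655 G=9721856/4979491] → run F
t=14: vr[A=4096/2501 B=1024/423 C=2 F=2048/655 G=9721856/4979491] → run A
t=15: vr[A=5120/2501 B=1024/423 C=2 F=2048/655 G=9721856/4979491] → run G
t=16: vr[A=5120/2501 B=1024/423 C=2 F=2048/655] → run C
t=17: vr[A=5120/2501 B=1024/423 C=3 F=2048/655] → run A
t=18: vr[B=1024/423 C=3 F=2048/655] → run B
t=19: vr[B=2048/423 C=3 F=2048/655] → run C
t=20: vr[B=2048/423 F=2048/655] → run F
t=21: vr[B=2048/423 F=3072/655] → run F
t=22: vr[B=2048/423 F=4096/655] → run B
t=23: vr[F=4096/655] → run F
t=24: (idle)
t=25: (idle)
t=26: (idle)
t=27: (idle)
t=28: (idle)

context switches = 23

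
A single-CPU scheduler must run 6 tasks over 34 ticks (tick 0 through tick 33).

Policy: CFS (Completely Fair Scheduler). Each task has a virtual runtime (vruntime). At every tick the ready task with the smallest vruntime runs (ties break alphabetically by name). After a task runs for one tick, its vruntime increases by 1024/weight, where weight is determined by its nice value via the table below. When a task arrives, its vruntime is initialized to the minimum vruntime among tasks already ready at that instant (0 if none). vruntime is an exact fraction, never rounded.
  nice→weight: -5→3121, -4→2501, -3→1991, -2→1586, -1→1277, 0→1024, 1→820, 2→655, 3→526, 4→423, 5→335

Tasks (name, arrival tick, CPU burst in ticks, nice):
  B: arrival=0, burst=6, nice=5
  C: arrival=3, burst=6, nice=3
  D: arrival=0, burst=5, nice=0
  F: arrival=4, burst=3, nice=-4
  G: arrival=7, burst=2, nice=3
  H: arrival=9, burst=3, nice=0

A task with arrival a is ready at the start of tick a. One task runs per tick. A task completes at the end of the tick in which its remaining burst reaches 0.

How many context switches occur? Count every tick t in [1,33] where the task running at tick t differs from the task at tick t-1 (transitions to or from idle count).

context switches = 20

t=0: vr[B=0 D=0] → run B
t=1: vr[B=1024/335 D=0] → run D
t=2: vr[B=1024/335 D=1] → run D
t=3: vr[B=1024/335 C=2 D=2] → run C
t=4: vr[B=1024/335 C=1038/263 D=2 F=2] → run D
t=5: vr[B=1024/335 C=1038/263 D=3 F=2] → run F
t=6: vr[B=1024/335 C=1038/263 D=3 F=6026/2501] → run F
t=7: vr[B=1024/335 C=1038/263 D=3 F=7050/2501 G=7050/2501] → run F
t=8: vr[B=1024/335 C=1038/263 D=3 G=7050/2501] → run G
t=9: vr[B=1024/335 C=1038/263 D=3 G=3134662/657763 H=3] → run D
t=10: vr[B=1024/335 C=1038/263 D=4 G=3134662/657763 H=3] → run H
t=11: vr[B=1024/335 C=1038/263 D=4 G=3134662/657763 H=4] → run B
t=12: vr[B=2048/335 C=1038/263 D=4 G=3134662/657763 H=4] → run C
t=13: vr[B=2048/335 C=1550/263 D=4 G=3134662/657763 H=4] → run D
t=14: vr[B=2048/335 C=1550/263 G=3134662/657763 H=4] → run H
t=15: vr[B=2048/335 C=1550/263 G=3134662/657763 H=5] → run G
t=16: vr[B=2048/335 C=1550/263 H=5] → run H
t=17: vr[B=2048/335 C=1550/263] → run C
t=18: vr[B=2048/335 C=2062/263] → run B
t=19: vr[B=3072/335 C=2062/263] → run C
t=20: vr[B=3072/335 C=2574/263] → run B
t=21: vr[B=4096/335 C=2574/263] → run C
t=22: vr[B=4096/335 C=3086/263] → run C
t=23: vr[B=4096/335] → run B
t=24: vr[B=1024/67] → run B
t=25: (idle)
t=26: (idle)
t=27: (idle)
t=28: (idle)
t=29: (idle)
t=30: (idle)
t=31: (idle)
t=32: (idle)
t=33: (idle)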